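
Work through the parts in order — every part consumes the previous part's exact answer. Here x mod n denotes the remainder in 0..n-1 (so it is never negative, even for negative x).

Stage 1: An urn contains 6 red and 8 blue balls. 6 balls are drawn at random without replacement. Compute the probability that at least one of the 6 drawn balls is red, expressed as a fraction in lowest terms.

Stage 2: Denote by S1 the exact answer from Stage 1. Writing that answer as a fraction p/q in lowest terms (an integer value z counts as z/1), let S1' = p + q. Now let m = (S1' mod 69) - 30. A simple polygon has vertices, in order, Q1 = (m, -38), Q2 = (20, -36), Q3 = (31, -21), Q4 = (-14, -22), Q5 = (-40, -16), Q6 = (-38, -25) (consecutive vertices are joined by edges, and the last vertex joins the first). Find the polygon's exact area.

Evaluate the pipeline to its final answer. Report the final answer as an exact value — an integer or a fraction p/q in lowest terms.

852

Stage 1: total draws C(14,6) = 3003; complement C(8,6) = 28; favorable 3003 - 28 = 2975; P = 425/429; answer 425/429
Stage 2: S1 = 425/429; threaded value p + q = 854; m = -4; cross terms: (-4*-36 - 20*-38)=904, (20*-21 - 31*-36)=696, (31*-22 - -14*-21)=-976, (-14*-16 - -40*-22)=-656, (-40*-25 - -38*-16)=392, (-38*-38 - -4*-25)=1344; twice the area = |1704| = 1704; area = 852; answer 852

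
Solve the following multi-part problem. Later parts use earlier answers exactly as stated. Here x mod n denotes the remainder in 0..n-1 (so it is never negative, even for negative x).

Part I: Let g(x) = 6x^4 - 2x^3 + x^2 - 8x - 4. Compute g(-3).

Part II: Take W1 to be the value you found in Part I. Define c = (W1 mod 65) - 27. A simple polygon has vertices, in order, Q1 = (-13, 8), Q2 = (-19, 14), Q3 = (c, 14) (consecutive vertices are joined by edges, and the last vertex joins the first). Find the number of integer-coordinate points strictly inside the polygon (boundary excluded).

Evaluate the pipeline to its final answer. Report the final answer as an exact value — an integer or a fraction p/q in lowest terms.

Part I: 6*(-3)^4 - 2*(-3)^3 + 1*(-3)^2 - 8*(-3)^1 - 4 = (486) + (54) + (9) + (24) + (-4) = 569; answer 569
Part II: W1 = 569; c = 22; cross terms: (-13*14 - -19*8)=-30, (-19*14 - 22*14)=-574, (22*8 - -13*14)=358; twice the area = |-246| = 246; area = 123; boundary points = 6 + 41 + 1 = 48; strictly interior points = area - boundary/2 + 1 = 100; answer 100

100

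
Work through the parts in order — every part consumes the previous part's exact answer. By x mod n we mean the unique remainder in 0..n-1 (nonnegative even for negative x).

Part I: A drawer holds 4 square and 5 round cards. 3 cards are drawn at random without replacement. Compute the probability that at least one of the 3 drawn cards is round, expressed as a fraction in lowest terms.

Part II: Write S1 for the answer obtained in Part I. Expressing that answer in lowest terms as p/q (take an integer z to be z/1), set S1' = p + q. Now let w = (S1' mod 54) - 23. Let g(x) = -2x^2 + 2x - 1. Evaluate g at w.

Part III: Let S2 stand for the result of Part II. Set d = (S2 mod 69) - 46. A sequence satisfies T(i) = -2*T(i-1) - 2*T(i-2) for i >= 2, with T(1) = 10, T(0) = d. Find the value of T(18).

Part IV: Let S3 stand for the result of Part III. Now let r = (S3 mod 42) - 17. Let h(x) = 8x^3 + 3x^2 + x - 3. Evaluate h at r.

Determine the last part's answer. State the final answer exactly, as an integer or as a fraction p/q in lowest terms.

Part I: total draws C(9,3) = 84; complement C(4,3) = 4; favorable 84 - 4 = 80; P = 20/21; answer 20/21
Part II: S1 = 20/21; threaded value p + q = 41; w = 18; -2*(18)^2 + 2*(18)^1 - 1 = (-648) + (36) + (-1) = -613; answer -613
Part III: S2 = -613; d = -38; T(2) = -2*(10) - 2*(-38) = 56; iterating: T(2)=56, T(3)=-132, T(4)=152, T(5)=-40, T(6)=-224, T(7)=528, T(8)=-608, T(9)=160, T(10)=896, T(11)=-2112, T(12)=2432, T(13)=-640, T(14)=-3584, T(15)=8448, T(16)=-9728, T(17)=2560, T(18)=14336; answer 14336
Part IV: S3 = 14336; r = -3; 8*(-3)^3 + 3*(-3)^2 + 1*(-3)^1 - 3 = (-216) + (27) + (-3) + (-3) = -195; answer -195

-195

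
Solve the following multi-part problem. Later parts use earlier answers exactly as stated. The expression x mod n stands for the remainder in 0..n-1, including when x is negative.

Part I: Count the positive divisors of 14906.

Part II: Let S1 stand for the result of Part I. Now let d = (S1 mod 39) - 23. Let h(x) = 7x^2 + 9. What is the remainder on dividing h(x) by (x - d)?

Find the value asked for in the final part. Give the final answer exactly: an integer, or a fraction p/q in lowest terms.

Part I: 14906 = 2 * 29 * 257; number of divisors = (1+1) * (1+1) * (1+1) = 8; answer 8
Part II: S1 = 8; d = -15; remainder = value at the root: 7*(-15)^2 + 9 = (1575) + (9) = 1584; answer 1584

1584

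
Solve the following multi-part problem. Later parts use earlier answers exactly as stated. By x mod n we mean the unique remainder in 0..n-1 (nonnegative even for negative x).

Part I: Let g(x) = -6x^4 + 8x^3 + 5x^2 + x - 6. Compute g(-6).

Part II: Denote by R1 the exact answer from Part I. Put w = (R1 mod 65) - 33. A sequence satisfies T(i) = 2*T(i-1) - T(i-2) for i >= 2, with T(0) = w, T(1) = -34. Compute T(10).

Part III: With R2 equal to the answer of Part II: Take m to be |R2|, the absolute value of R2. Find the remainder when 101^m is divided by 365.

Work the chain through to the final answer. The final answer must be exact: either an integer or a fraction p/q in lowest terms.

Part I: -6*(-6)^4 + 8*(-6)^3 + 5*(-6)^2 + 1*(-6)^1 - 6 = (-7776) + (-1728) + (180) + (-6) + (-6) = -9336; answer -9336
Part II: R1 = -9336; w = -9; T(2) = 2*(-34) - 1*(-9) = -59; iterating: T(2)=-59, T(3)=-84, T(4)=-109, T(5)=-134, T(6)=-159, T(7)=-184, T(8)=-209, T(9)=-234, T(10)=-259; answer -259
Part III: R2 = -259; m = 259; squarings mod 365: 101^1=101, 101^2=346, 101^4=361, 101^8=16, 101^16=256, 101^32=201, 101^64=251, 101^128=221, 101^256=296; 101^259 = 101^1 * 101^2 * 101^256 = 281 (mod 365); answer 281

281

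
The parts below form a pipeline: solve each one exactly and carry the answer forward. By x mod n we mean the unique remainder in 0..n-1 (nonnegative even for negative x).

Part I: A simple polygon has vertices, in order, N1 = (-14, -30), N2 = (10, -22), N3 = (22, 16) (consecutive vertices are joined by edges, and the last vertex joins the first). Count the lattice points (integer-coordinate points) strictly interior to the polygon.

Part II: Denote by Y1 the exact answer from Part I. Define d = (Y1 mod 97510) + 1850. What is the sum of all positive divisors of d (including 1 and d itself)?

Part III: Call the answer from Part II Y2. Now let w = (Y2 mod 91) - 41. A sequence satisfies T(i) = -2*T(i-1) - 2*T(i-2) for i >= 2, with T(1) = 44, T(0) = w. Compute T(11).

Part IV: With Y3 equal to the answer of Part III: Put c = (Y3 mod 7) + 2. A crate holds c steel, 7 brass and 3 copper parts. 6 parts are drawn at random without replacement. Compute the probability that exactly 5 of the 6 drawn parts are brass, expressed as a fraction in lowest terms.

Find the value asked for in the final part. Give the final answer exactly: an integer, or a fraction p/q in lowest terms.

5/44

Part I: cross terms: (-14*-22 - 10*-30)=608, (10*16 - 22*-22)=644, (22*-30 - -14*16)=-436; twice the area = |816| = 816; area = 408; boundary points = 8 + 2 + 2 = 12; strictly interior points = area - boundary/2 + 1 = 403; answer 403
Part II: Y1 = 403; d = 2253; 2253 = 3 * 751; sigma = (1 + 3) * (1 + 751) = 4 * 752 = 3008; answer 3008
Part III: Y2 = 3008; w = -36; T(2) = -2*(44) - 2*(-36) = -16; iterating: T(2)=-16, T(3)=-56, T(4)=144, T(5)=-176, T(6)=64, T(7)=224, T(8)=-576, T(9)=704, T(10)=-256, T(11)=-896; answer -896
Part IV: Y3 = -896; c = 2; total draws C(12,6) = 924; favorable C(7,5)*C(5,1) = 105; P = 5/44; answer 5/44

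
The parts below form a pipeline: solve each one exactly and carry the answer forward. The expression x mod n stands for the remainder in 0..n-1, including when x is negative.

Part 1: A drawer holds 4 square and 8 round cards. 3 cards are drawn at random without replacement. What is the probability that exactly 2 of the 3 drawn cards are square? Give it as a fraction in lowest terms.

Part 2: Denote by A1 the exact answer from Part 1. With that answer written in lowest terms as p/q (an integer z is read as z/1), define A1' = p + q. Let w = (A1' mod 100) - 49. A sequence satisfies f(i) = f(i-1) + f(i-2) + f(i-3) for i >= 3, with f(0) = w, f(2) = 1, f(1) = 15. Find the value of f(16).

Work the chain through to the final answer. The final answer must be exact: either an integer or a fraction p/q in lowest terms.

Part 1: total draws C(12,3) = 220; favorable C(4,2)*C(8,1) = 48; P = 12/55; answer 12/55
Part 2: A1 = 12/55; threaded value p + q = 67; w = 18; f(3) = 1*(1) + 1*(15) + 1*(18) = 34; iterating: f(3)=34, f(4)=50, f(5)=85, f(6)=169, f(7)=304, f(8)=558, f(9)=1031, f(10)=1893, f(11)=3482, f(12)=6406, f(13)=11781, f(14)=21669, f(15)=39856, f(16)=73306; answer 73306

73306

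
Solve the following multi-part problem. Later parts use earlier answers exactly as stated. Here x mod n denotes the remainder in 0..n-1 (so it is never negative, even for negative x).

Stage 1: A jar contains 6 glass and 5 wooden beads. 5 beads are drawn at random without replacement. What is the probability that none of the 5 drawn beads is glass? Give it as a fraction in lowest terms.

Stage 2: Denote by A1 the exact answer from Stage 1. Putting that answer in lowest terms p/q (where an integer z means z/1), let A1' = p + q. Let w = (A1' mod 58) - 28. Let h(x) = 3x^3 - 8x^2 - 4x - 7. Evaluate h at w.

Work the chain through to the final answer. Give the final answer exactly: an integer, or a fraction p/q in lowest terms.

Stage 1: total draws C(11,5) = 462; favorable C(5,5) = 1; P = 1/462; answer 1/462
Stage 2: A1 = 1/462; threaded value p + q = 463; w = 29; 3*(29)^3 - 8*(29)^2 - 4*(29)^1 - 7 = (73167) + (-6728) + (-116) + (-7) = 66316; answer 66316

66316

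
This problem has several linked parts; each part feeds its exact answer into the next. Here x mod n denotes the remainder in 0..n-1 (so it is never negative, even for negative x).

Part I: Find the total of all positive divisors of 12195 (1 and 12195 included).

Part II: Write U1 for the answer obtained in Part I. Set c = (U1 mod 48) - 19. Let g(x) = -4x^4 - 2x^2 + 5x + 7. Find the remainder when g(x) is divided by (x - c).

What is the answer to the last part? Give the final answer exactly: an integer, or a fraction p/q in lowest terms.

Part I: 12195 = 3^2 * 5 * 271; sigma = (1 + 3 + 9) * (1 + 5) * (1 + 271) = 13 * 6 * 272 = 21216; answer 21216
Part II: U1 = 21216; c = -19; remainder = value at the root: -4*(-19)^4 - 2*(-19)^2 + 5*(-19)^1 + 7 = (-521284) + (-722) + (-95) + (7) = -522094; answer -522094

-522094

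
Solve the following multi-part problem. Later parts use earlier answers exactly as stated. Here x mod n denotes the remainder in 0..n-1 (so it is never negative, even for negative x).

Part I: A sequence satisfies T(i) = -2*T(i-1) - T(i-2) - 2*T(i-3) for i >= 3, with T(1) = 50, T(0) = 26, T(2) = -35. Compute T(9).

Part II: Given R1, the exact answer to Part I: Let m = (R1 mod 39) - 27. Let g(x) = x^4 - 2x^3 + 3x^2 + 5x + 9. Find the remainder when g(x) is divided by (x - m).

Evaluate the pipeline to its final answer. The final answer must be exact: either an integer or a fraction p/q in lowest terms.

Part I: T(3) = -2*(-35) - 1*(50) - 2*(26) = -32; iterating: T(3)=-32, T(4)=-1, T(5)=104, T(6)=-143, T(7)=184, T(8)=-433, T(9)=968; answer 968
Part II: R1 = 968; m = 5; remainder = value at the root: 1*(5)^4 - 2*(5)^3 + 3*(5)^2 + 5*(5)^1 + 9 = (625) + (-250) + (75) + (25) + (9) = 484; answer 484

484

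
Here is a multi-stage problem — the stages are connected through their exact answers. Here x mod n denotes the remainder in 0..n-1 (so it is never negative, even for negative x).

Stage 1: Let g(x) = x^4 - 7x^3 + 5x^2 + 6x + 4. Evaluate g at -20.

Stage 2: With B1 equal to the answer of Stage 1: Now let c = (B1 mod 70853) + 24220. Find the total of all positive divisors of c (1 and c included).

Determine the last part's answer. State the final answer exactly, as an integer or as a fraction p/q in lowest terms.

Stage 1: 1*(-20)^4 - 7*(-20)^3 + 5*(-20)^2 + 6*(-20)^1 + 4 = (160000) + (56000) + (2000) + (-120) + (4) = 217884; answer 217884
Stage 2: B1 = 217884; c = 29545; 29545 = 5 * 19 * 311; sigma = (1 + 5) * (1 + 19) * (1 + 311) = 6 * 20 * 312 = 37440; answer 37440

37440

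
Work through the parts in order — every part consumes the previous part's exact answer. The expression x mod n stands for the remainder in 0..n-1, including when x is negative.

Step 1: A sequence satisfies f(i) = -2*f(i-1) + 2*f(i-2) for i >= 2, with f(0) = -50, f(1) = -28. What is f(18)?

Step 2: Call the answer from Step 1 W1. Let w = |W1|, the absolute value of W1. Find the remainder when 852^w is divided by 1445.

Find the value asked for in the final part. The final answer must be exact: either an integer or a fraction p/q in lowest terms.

1276

Step 1: f(2) = -2*(-28) + 2*(-50) = -44; iterating: f(2)=-44, f(3)=32, f(4)=-152, f(5)=368, f(6)=-1040, f(7)=2816, f(8)=-7712, f(9)=21056, f(10)=-57536, f(11)=157184, f(12)=-429440, f(13)=1173248, f(14)=-3205376, f(15)=8757248, f(16)=-23925248, f(17)=65364992, f(18)=-178580480; answer -178580480
Step 2: W1 = -178580480; w = 178580480; squarings mod 1445: 852^1=852, 852^2=514, 852^4=1206, 852^8=766, 852^16=86, 852^32=171, 852^64=341, 852^128=681, 852^256=1361, 852^512=1276, 852^1024=1106, 852^2048=766, 852^4096=86, 852^8192=171, 852^16384=341, 852^32768=681, 852^65536=1361, 852^131072=1276, 852^262144=1106, 852^524288=766, 852^1048576=86, 852^2097152=171, 852^4194304=341, 852^8388608=681, 852^16777216=1361, 852^33554432=1276, 852^67108864=1106, 852^134217728=766; 852^178580480 = 852^1024 * 852^2048 * 852^8192 * 852^16384 * 852^32768 * 852^262144 * 852^2097152 * 852^8388608 * 852^33554432 * 852^134217728 = 1276 (mod 1445); answer 1276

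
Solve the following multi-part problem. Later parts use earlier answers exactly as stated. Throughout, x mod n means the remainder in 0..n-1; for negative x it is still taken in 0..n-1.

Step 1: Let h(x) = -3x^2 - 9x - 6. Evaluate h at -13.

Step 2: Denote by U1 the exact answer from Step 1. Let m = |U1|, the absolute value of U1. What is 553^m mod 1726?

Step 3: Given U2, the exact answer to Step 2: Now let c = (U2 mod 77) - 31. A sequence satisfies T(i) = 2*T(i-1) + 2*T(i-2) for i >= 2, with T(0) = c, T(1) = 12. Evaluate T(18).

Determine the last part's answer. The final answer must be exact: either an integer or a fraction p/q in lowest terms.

Step 1: -3*(-13)^2 - 9*(-13)^1 - 6 = (-507) + (117) + (-6) = -396; answer -396
Step 2: U1 = -396; m = 396; squarings mod 1726: 553^1=553, 553^2=307, 553^4=1045, 553^8=1193, 553^16=1025, 553^32=1217, 553^64=181, 553^128=1693, 553^256=1089; 553^396 = 553^4 * 553^8 * 553^128 * 553^256 = 1451 (mod 1726); answer 1451
Step 3: U2 = 1451; c = 34; T(2) = 2*(12) + 2*(34) = 92; iterating: T(2)=92, T(3)=208, T(4)=600, T(5)=1616, T(6)=4432, T(7)=12096, T(8)=33056, T(9)=90304, T(10)=246720, T(11)=674048, T(12)=1841536, T(13)=5031168, T(14)=13745408, T(15)=37553152, T(16)=102597120, T(17)=280300544, T(18)=765795328; answer 765795328

765795328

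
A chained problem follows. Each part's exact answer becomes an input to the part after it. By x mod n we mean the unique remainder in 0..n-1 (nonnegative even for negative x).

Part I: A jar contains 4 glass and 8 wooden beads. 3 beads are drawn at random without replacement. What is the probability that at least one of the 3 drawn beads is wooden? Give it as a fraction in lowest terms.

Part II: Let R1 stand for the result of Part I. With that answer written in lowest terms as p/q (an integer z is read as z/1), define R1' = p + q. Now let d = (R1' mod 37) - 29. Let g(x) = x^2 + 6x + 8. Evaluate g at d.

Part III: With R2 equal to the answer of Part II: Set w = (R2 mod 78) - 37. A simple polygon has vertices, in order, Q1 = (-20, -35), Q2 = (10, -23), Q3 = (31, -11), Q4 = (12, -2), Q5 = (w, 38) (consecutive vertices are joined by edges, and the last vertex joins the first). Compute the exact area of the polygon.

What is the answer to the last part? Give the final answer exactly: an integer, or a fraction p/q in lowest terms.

Part I: total draws C(12,3) = 220; complement C(4,3) = 4; favorable 220 - 4 = 216; P = 54/55; answer 54/55
Part II: R1 = 54/55; threaded value p + q = 109; d = 6; 1*(6)^2 + 6*(6)^1 + 8 = (36) + (36) + (8) = 80; answer 80
Part III: R2 = 80; w = -35; cross terms: (-20*-23 - 10*-35)=810, (10*-11 - 31*-23)=603, (31*-2 - 12*-11)=70, (12*38 - -35*-2)=386, (-35*-35 - -20*38)=1985; twice the area = |3854| = 3854; area = 1927; answer 1927

1927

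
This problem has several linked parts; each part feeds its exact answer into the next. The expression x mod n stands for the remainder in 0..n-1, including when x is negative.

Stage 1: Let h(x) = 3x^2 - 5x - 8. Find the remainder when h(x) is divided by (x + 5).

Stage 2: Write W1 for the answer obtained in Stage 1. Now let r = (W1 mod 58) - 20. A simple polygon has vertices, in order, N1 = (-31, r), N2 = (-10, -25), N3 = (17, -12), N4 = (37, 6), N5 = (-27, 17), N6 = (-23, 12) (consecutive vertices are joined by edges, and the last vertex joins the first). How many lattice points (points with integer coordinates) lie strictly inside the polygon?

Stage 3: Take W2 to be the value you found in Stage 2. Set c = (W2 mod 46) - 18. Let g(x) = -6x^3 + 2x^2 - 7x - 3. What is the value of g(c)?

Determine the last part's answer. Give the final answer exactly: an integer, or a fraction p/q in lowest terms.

-4278

Stage 1: remainder = value at the root: 3*(-5)^2 - 5*(-5)^1 - 8 = (75) + (25) + (-8) = 92; answer 92
Stage 2: W1 = 92; r = 14; cross terms: (-31*-25 - -10*14)=915, (-10*-12 - 17*-25)=545, (17*6 - 37*-12)=546, (37*17 - -27*6)=791, (-27*12 - -23*17)=67, (-23*14 - -31*12)=50; twice the area = |2914| = 2914; area = 1457; boundary points = 3 + 1 + 2 + 1 + 1 + 2 = 10; strictly interior points = area - boundary/2 + 1 = 1453; answer 1453
Stage 3: W2 = 1453; c = 9; -6*(9)^3 + 2*(9)^2 - 7*(9)^1 - 3 = (-4374) + (162) + (-63) + (-3) = -4278; answer -4278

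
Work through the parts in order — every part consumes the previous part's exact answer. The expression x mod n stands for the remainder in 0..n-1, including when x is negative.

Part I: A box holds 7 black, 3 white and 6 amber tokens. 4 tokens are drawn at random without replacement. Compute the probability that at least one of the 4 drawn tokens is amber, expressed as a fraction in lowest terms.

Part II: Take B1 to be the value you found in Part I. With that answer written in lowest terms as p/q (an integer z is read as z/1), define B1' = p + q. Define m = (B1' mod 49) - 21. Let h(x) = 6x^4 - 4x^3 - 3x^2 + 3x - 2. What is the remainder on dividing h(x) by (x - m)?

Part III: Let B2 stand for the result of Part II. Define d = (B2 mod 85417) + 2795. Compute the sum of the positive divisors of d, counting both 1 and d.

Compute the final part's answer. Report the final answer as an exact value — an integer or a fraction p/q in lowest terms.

11520

Part I: total draws C(16,4) = 1820; complement C(10,4) = 210; favorable 1820 - 210 = 1610; P = 23/26; answer 23/26
Part II: B1 = 23/26; threaded value p + q = 49; m = -21; remainder = value at the root: 6*(-21)^4 - 4*(-21)^3 - 3*(-21)^2 + 3*(-21)^1 - 2 = (1166886) + (37044) + (-1323) + (-63) + (-2) = 1202542; answer 1202542
Part III: B2 = 1202542; d = 9499; 9499 = 7 * 23 * 59; sigma = (1 + 7) * (1 + 23) * (1 + 59) = 8 * 24 * 60 = 11520; answer 11520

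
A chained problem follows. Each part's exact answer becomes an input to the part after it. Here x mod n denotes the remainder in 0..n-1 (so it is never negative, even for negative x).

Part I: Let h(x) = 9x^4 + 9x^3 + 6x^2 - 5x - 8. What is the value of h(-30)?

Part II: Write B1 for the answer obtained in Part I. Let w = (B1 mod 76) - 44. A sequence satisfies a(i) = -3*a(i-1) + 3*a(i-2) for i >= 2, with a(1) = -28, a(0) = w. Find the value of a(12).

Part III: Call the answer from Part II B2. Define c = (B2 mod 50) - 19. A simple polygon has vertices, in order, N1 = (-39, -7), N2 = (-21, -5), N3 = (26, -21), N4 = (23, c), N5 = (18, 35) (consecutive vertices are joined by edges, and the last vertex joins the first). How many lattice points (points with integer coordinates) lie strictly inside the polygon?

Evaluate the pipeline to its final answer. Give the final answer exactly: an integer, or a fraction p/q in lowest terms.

1662

Part I: 9*(-30)^4 + 9*(-30)^3 + 6*(-30)^2 - 5*(-30)^1 - 8 = (7290000) + (-243000) + (5400) + (150) + (-8) = 7052542; answer 7052542
Part II: B1 = 7052542; w = 2; a(2) = -3*(-28) + 3*(2) = 90; iterating: a(2)=90, a(3)=-354, a(4)=1332, a(5)=-5058, a(6)=19170, a(7)=-72684, a(8)=275562, a(9)=-1044738, a(10)=3960900, a(11)=-15016914, a(12)=56933442; answer 56933442
Part III: B2 = 56933442; c = 23; cross terms: (-39*-5 - -21*-7)=48, (-21*-21 - 26*-5)=571, (26*23 - 23*-21)=1081, (23*35 - 18*23)=391, (18*-7 - -39*35)=1239; twice the area = |3330| = 3330; area = 1665; boundary points = 2 + 1 + 1 + 1 + 3 = 8; strictly interior points = area - boundary/2 + 1 = 1662; answer 1662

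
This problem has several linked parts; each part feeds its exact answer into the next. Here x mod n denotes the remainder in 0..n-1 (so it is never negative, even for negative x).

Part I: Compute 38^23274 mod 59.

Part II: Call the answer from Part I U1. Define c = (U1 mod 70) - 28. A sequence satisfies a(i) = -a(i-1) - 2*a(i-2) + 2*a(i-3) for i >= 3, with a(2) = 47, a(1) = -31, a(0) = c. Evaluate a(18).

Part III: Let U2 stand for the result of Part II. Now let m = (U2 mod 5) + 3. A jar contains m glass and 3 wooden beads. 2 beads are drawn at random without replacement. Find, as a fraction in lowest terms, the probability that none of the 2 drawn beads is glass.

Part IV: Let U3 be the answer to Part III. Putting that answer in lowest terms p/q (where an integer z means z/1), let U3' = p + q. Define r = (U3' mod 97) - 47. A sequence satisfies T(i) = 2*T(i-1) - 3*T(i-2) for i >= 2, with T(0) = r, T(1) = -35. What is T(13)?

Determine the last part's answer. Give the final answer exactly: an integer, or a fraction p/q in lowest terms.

Part I: squarings mod 59: 38^1=38, 38^2=28, 38^4=17, 38^8=53, 38^16=36, 38^32=57, 38^64=4, 38^128=16, 38^256=20, 38^512=46, 38^1024=51, 38^2048=5, 38^4096=25, 38^8192=35, 38^16384=45; 38^23274 = 38^2 * 38^8 * 38^32 * 38^64 * 38^128 * 38^512 * 38^2048 * 38^4096 * 38^16384 = 36 (mod 59); answer 36
Part II: U1 = 36; c = 8; a(3) = -1*(47) - 2*(-31) + 2*(8) = 31; iterating: a(3)=31, a(4)=-187, a(5)=219, a(6)=217, a(7)=-1029, a(8)=1033, a(9)=1459, a(10)=-5583, a(11)=4731, a(12)=9353, a(13)=-29981, a(14)=20737, a(15)=57931, a(16)=-159367, a(17)=84979, a(18)=349617; answer 349617
Part III: U2 = 349617; m = 5; total draws C(8,2) = 28; favorable C(3,2) = 3; P = 3/28; answer 3/28
Part IV: U3 = 3/28; threaded value p + q = 31; r = -16; T(2) = 2*(-35) - 3*(-16) = -22; iterating: T(2)=-22, T(3)=61, T(4)=188, T(5)=193, T(6)=-178, T(7)=-935, T(8)=-1336, T(9)=133, T(10)=4274, T(11)=8149, T(12)=3476, T(13)=-17495; answer -17495

-17495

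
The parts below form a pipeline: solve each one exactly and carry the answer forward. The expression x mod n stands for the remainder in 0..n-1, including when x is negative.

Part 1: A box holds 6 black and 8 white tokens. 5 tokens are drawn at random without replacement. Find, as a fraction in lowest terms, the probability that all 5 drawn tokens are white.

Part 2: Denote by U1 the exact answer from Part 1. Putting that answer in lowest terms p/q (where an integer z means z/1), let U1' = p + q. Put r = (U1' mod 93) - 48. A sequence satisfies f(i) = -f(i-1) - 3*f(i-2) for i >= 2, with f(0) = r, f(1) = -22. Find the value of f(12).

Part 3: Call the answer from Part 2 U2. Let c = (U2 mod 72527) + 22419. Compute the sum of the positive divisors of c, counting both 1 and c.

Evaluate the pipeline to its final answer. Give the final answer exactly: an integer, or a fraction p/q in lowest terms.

Part 1: total draws C(14,5) = 2002; favorable C(8,5) = 56; P = 4/143; answer 4/143
Part 2: U1 = 4/143; threaded value p + q = 147; r = 6; f(2) = -1*(-22) - 3*(6) = 4; iterating: f(2)=4, f(3)=62, f(4)=-74, f(5)=-112, f(6)=334, f(7)=2, f(8)=-1004, f(9)=998, f(10)=2014, f(11)=-5008, f(12)=-1034; answer -1034
Part 3: U2 = -1034; c = 93912; 93912 = 2^3 * 3 * 7 * 13 * 43; sigma = (1 + 2 + 4 + 8) * (1 + 3) * (1 + 7) * (1 + 13) * (1 + 43) = 15 * 4 * 8 * 14 * 44 = 295680; answer 295680

295680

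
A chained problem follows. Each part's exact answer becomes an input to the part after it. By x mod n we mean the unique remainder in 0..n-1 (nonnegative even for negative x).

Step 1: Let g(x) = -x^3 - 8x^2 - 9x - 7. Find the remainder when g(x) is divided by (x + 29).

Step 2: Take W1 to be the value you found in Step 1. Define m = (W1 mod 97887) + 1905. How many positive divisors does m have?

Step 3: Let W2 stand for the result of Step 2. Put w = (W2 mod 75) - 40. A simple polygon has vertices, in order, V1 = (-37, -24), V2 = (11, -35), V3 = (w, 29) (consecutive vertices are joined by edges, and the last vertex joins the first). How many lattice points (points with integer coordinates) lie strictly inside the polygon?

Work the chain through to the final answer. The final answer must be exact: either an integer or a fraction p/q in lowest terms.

1321

Step 1: remainder = value at the root: -1*(-29)^3 - 8*(-29)^2 - 9*(-29)^1 - 7 = (24389) + (-6728) + (261) + (-7) = 17915; answer 17915
Step 2: W1 = 17915; m = 19820; 19820 = 2^2 * 5 * 991; number of divisors = (2+1) * (1+1) * (1+1) = 12; answer 12
Step 3: W2 = 12; w = -28; cross terms: (-37*-35 - 11*-24)=1559, (11*29 - -28*-35)=-661, (-28*-24 - -37*29)=1745; twice the area = |2643| = 2643; area = 2643/2; boundary points = 1 + 1 + 1 = 3; strictly interior points = area - boundary/2 + 1 = 1321; answer 1321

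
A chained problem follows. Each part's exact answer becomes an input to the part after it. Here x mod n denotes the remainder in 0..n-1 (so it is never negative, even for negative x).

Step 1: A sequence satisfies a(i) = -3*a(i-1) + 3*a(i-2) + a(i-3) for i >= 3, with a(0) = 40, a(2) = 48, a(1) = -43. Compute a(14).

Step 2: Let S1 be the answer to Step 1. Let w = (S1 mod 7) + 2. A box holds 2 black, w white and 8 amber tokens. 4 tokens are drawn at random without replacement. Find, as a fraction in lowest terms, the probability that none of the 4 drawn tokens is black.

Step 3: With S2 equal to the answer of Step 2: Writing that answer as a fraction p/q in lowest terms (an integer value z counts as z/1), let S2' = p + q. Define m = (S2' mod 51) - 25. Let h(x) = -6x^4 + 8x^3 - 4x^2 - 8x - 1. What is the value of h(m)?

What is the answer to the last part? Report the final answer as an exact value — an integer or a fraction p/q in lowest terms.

Step 1: a(3) = -3*(48) + 3*(-43) + 1*(40) = -233; iterating: a(3)=-233, a(4)=800, a(5)=-3051, a(6)=11320, a(7)=-42313, a(8)=157848, a(9)=-589163, a(10)=2198720, a(11)=-8205801, a(12)=30624400, a(13)=-114291883, a(14)=426543048; answer 426543048
Step 2: S1 = 426543048; w = 3; total draws C(13,4) = 715; favorable C(11,4) = 330; P = 6/13; answer 6/13
Step 3: S2 = 6/13; threaded value p + q = 19; m = -6; -6*(-6)^4 + 8*(-6)^3 - 4*(-6)^2 - 8*(-6)^1 - 1 = (-7776) + (-1728) + (-144) + (48) + (-1) = -9601; answer -9601

-9601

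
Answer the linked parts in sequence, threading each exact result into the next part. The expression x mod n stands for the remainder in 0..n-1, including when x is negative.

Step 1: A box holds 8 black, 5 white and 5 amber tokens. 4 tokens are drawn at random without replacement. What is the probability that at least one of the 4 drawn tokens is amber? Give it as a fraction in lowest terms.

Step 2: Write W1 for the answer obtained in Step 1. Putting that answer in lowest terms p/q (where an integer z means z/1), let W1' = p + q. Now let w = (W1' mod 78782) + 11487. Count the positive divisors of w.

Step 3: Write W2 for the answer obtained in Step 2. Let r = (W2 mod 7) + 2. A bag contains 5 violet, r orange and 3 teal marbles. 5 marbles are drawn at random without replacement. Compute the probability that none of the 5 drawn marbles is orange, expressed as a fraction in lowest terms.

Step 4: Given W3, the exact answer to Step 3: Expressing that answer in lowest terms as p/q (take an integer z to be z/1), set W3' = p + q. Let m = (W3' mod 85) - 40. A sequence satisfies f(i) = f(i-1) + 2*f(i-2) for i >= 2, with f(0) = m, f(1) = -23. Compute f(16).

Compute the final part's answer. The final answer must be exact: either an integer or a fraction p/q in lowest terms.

-567973

Step 1: total draws C(18,4) = 3060; complement C(13,4) = 715; favorable 3060 - 715 = 2345; P = 469/612; answer 469/612
Step 2: W1 = 469/612; threaded value p + q = 1081; w = 12568; 12568 = 2^3 * 1571; number of divisors = (3+1) * (1+1) = 8; answer 8
Step 3: W2 = 8; r = 3; total draws C(11,5) = 462; favorable C(8,5) = 56; P = 4/33; answer 4/33
Step 4: W3 = 4/33; threaded value p + q = 37; m = -3; f(2) = 1*(-23) + 2*(-3) = -29; iterating: f(2)=-29, f(3)=-75, f(4)=-133, f(5)=-283, f(6)=-549, f(7)=-1115, f(8)=-2213, f(9)=-4443, f(10)=-8869, f(11)=-17755, f(12)=-35493, f(13)=-71003, f(14)=-141989, f(15)=-283995, f(16)=-567973; answer -567973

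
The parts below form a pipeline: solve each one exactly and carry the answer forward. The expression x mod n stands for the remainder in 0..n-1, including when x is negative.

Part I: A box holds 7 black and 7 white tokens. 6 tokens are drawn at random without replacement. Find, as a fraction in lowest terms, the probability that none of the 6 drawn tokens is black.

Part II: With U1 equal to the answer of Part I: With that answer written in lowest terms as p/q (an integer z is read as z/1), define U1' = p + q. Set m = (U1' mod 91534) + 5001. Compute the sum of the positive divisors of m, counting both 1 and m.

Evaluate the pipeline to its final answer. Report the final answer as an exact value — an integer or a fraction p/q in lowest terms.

Part I: total draws C(14,6) = 3003; favorable C(7,6) = 7; P = 1/429; answer 1/429
Part II: U1 = 1/429; threaded value p + q = 430; m = 5431; 5431 is prime, so its only divisors are 1 and 5431; sigma = 1 + 5431 = 5432; answer 5432

5432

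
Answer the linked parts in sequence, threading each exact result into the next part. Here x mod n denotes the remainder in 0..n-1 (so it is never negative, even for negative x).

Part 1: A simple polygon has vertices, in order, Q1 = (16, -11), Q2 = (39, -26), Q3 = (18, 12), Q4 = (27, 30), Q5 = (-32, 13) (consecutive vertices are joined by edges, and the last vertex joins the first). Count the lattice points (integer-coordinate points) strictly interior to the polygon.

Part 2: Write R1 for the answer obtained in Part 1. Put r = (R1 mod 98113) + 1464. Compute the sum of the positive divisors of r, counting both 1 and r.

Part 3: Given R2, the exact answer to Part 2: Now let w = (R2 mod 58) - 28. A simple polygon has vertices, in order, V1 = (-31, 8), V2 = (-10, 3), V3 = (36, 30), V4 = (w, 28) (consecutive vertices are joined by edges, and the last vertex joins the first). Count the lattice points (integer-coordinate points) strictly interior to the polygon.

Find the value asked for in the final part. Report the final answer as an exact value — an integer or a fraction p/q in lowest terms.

Part 1: cross terms: (16*-26 - 39*-11)=13, (39*12 - 18*-26)=936, (18*30 - 27*12)=216, (27*13 - -32*30)=1311, (-32*-11 - 16*13)=144; twice the area = |2620| = 2620; area = 1310; boundary points = 1 + 1 + 9 + 1 + 24 = 36; strictly interior points = area - boundary/2 + 1 = 1293; answer 1293
Part 2: R1 = 1293; r = 2757; 2757 = 3 * 919; sigma = (1 + 3) * (1 + 919) = 4 * 920 = 3680; answer 3680
Part 3: R2 = 3680; w = -2; cross terms: (-31*3 - -10*8)=-13, (-10*30 - 36*3)=-408, (36*28 - -2*30)=1068, (-2*8 - -31*28)=852; twice the area = |1499| = 1499; area = 1499/2; boundary points = 1 + 1 + 2 + 1 = 5; strictly interior points = area - boundary/2 + 1 = 748; answer 748

748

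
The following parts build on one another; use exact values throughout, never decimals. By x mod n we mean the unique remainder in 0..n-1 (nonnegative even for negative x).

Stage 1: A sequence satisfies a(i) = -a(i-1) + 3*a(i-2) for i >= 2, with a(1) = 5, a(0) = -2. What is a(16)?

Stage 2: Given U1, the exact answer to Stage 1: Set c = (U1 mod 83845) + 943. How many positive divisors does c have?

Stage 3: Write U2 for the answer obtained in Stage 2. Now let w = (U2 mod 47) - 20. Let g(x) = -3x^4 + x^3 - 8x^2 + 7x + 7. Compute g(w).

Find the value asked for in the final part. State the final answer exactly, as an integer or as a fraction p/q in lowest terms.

-29723

Stage 1: a(2) = -1*(5) + 3*(-2) = -11; iterating: a(2)=-11, a(3)=26, a(4)=-59, a(5)=137, a(6)=-314, a(7)=725, a(8)=-1667, a(9)=3842, a(10)=-8843, a(11)=20369, a(12)=-46898, a(13)=108005, a(14)=-248699, a(15)=572714, a(16)=-1318811; answer -1318811
Stage 2: U1 = -1318811; c = 23652; 23652 = 2^2 * 3^4 * 73; number of divisors = (2+1) * (4+1) * (1+1) = 30; answer 30
Stage 3: U2 = 30; w = 10; -3*(10)^4 + 1*(10)^3 - 8*(10)^2 + 7*(10)^1 + 7 = (-30000) + (1000) + (-800) + (70) + (7) = -29723; answer -29723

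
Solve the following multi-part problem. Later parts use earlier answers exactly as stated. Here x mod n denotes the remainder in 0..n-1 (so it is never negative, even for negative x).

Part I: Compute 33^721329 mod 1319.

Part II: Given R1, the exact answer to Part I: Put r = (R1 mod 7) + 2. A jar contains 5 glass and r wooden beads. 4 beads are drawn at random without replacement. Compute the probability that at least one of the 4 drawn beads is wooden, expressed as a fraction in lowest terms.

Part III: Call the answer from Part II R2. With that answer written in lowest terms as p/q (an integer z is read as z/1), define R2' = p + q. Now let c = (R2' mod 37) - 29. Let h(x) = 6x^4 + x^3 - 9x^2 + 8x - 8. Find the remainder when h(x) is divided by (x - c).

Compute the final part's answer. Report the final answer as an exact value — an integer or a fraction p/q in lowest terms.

1288

Part I: squarings mod 1319: 33^1=33, 33^2=1089, 33^4=140, 33^8=1134, 33^16=1250, 33^32=804, 33^64=106, 33^128=684, 33^256=930, 33^512=955, 33^1024=596, 33^2048=405, 33^4096=469, 33^8192=1007, 33^16384=1057, 33^32768=56, 33^65536=498, 33^131072=32, 33^262144=1024, 33^524288=1290; 33^721329 = 33^1 * 33^16 * 33^32 * 33^128 * 33^256 * 33^65536 * 33^131072 * 33^524288 = 1290 (mod 1319); answer 1290
Part II: R1 = 1290; r = 4; total draws C(9,4) = 126; complement C(5,4) = 5; favorable 126 - 5 = 121; P = 121/126; answer 121/126
Part III: R2 = 121/126; threaded value p + q = 247; c = -4; remainder = value at the root: 6*(-4)^4 + 1*(-4)^3 - 9*(-4)^2 + 8*(-4)^1 - 8 = (1536) + (-64) + (-144) + (-32) + (-8) = 1288; answer 1288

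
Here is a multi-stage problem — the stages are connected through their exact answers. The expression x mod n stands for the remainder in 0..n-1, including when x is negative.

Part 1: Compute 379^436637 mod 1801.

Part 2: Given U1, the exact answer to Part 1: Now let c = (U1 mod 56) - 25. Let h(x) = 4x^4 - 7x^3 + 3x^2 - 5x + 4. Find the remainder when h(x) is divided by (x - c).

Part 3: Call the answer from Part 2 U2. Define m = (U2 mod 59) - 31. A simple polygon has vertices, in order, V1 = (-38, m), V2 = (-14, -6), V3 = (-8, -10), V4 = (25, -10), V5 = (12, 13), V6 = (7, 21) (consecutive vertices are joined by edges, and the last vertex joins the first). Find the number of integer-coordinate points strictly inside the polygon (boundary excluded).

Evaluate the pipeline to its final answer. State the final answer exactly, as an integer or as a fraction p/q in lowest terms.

Part 1: squarings mod 1801: 379^1=379, 379^2=1362, 379^4=14, 379^8=196, 379^16=595, 379^32=1029, 379^64=1654, 379^128=1798, 379^256=9, 379^512=81, 379^1024=1158, 379^2048=1020, 379^4096=1223, 379^8192=899, 379^16384=1353, 379^32768=793, 379^65536=300, 379^131072=1751, 379^262144=699; 379^436637 = 379^1 * 379^4 * 379^8 * 379^16 * 379^128 * 379^256 * 379^2048 * 379^8192 * 379^32768 * 379^131072 * 379^262144 = 1329 (mod 1801); answer 1329
Part 2: U1 = 1329; c = 16; remainder = value at the root: 4*(16)^4 - 7*(16)^3 + 3*(16)^2 - 5*(16)^1 + 4 = (262144) + (-28672) + (768) + (-80) + (4) = 234164; answer 234164
Part 3: U2 = 234164; m = 21; cross terms: (-38*-6 - -14*21)=522, (-14*-10 - -8*-6)=92, (-8*-10 - 25*-10)=330, (25*13 - 12*-10)=445, (12*21 - 7*13)=161, (7*21 - -38*21)=945; twice the area = |2495| = 2495; area = 2495/2; boundary points = 3 + 2 + 33 + 1 + 1 + 45 = 85; strictly interior points = area - boundary/2 + 1 = 1206; answer 1206

1206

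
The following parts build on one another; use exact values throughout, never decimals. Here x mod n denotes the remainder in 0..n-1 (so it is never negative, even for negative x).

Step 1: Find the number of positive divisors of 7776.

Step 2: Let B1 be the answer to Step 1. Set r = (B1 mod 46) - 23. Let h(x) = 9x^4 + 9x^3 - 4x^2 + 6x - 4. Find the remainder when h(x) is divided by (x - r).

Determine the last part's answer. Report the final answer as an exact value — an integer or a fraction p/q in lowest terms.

Step 1: 7776 = 2^5 * 3^5; number of divisors = (5+1) * (5+1) = 36; answer 36
Step 2: B1 = 36; r = 13; remainder = value at the root: 9*(13)^4 + 9*(13)^3 - 4*(13)^2 + 6*(13)^1 - 4 = (257049) + (19773) + (-676) + (78) + (-4) = 276220; answer 276220

276220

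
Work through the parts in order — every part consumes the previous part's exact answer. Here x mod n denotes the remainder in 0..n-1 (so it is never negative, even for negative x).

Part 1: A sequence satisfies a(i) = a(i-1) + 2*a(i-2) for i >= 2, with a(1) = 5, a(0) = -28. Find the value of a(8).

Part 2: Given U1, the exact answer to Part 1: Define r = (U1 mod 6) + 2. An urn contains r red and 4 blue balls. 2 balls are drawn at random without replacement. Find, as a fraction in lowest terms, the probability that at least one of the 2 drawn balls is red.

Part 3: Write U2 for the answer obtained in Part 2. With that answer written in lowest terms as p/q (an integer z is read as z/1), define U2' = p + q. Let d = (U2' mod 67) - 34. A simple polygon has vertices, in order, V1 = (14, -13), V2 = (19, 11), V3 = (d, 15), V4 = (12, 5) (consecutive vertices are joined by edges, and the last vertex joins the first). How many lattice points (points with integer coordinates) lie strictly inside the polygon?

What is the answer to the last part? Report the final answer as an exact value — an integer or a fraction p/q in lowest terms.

205

Part 1: a(2) = 1*(5) + 2*(-28) = -51; iterating: a(2)=-51, a(3)=-41, a(4)=-143, a(5)=-225, a(6)=-511, a(7)=-961, a(8)=-1983; answer -1983
Part 2: U1 = -1983; r = 5; total draws C(9,2) = 36; complement C(4,2) = 6; favorable 36 - 6 = 30; P = 5/6; answer 5/6
Part 3: U2 = 5/6; threaded value p + q = 11; d = -23; cross terms: (14*11 - 19*-13)=401, (19*15 - -23*11)=538, (-23*5 - 12*15)=-295, (12*-13 - 14*5)=-226; twice the area = |418| = 418; area = 209; boundary points = 1 + 2 + 5 + 2 = 10; strictly interior points = area - boundary/2 + 1 = 205; answer 205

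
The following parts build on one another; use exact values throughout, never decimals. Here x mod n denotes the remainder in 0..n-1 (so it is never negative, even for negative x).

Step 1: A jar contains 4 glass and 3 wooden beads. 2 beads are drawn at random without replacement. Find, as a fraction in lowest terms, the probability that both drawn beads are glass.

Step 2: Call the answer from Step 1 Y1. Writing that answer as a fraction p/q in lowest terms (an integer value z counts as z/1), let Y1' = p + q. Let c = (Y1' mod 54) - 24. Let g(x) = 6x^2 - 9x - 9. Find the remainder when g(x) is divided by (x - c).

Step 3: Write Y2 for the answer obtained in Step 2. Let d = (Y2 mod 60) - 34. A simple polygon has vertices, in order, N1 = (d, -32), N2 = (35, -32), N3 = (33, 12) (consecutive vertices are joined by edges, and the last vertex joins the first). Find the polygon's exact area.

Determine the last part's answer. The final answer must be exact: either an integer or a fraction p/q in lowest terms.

726

Step 1: total draws C(7,2) = 21; favorable C(4,2) = 6; P = 2/7; answer 2/7
Step 2: Y1 = 2/7; threaded value p + q = 9; c = -15; remainder = value at the root: 6*(-15)^2 - 9*(-15)^1 - 9 = (1350) + (135) + (-9) = 1476; answer 1476
Step 3: Y2 = 1476; d = 2; cross terms: (2*-32 - 35*-32)=1056, (35*12 - 33*-32)=1476, (33*-32 - 2*12)=-1080; twice the area = |1452| = 1452; area = 726; answer 726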